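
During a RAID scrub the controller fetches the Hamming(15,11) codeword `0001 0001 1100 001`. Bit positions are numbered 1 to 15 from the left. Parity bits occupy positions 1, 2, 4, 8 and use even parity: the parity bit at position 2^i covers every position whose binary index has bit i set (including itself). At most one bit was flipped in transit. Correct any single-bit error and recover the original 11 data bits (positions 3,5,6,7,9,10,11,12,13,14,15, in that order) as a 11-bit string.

s1: b1⊕b3⊕b5⊕b7⊕b9⊕b11⊕b13⊕b15 = 0⊕0⊕0⊕0⊕1⊕0⊕0⊕1 = 0
s2: b2⊕b3⊕b6⊕b7⊕b10⊕b11⊕b14⊕b15 = 0⊕0⊕0⊕0⊕1⊕0⊕0⊕1 = 0
s4: b4⊕b5⊕b6⊕b7⊕b12⊕b13⊕b14⊕b15 = 1⊕0⊕0⊕0⊕0⊕0⊕0⊕1 = 0
s8: b8⊕b9⊕b10⊕b11⊕b12⊕b13⊕b14⊕b15 = 1⊕1⊕1⊕0⊕0⊕0⊕0⊕1 = 0
Syndrome (s8...s1) = 0000 → position 0 (no error).
No correction needed.
Data bits at positions 3,5,6,7,9,10,11,12,13,14,15: 00001100001

00001100001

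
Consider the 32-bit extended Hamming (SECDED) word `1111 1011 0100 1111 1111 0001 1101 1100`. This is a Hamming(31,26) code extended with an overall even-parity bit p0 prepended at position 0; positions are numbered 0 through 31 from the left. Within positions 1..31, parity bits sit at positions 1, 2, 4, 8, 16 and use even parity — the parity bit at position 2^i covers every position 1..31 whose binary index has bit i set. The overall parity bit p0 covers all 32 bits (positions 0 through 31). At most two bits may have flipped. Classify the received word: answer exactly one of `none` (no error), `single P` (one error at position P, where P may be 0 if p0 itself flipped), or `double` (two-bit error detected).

none

s1: b1⊕b3⊕b5⊕b7⊕b9⊕b11⊕b13⊕b15⊕b17⊕b19⊕b21⊕b23⊕b25⊕b27⊕b29⊕b31 = 1⊕1⊕0⊕1⊕1⊕0⊕1⊕1⊕1⊕1⊕0⊕1⊕1⊕1⊕1⊕0 = 0
s2: b2⊕b3⊕b6⊕b7⊕b10⊕b11⊕b14⊕b15⊕b18⊕b19⊕b22⊕b23⊕b26⊕b27⊕b30⊕b31 = 1⊕1⊕1⊕1⊕0⊕0⊕1⊕1⊕1⊕1⊕0⊕1⊕0⊕1⊕0⊕0 = 0
s4: b4⊕b5⊕b6⊕b7⊕b12⊕b13⊕b14⊕b15⊕b20⊕b21⊕b22⊕b23⊕b28⊕b29⊕b30⊕b31 = 1⊕0⊕1⊕1⊕1⊕1⊕1⊕1⊕0⊕0⊕0⊕1⊕1⊕1⊕0⊕0 = 0
s8: b8⊕b9⊕b10⊕b11⊕b12⊕b13⊕b14⊕b15⊕b24⊕b25⊕b26⊕b27⊕b28⊕b29⊕b30⊕b31 = 0⊕1⊕0⊕0⊕1⊕1⊕1⊕1⊕1⊕1⊕0⊕1⊕1⊕1⊕0⊕0 = 0
s16: b16⊕b17⊕b18⊕b19⊕b20⊕b21⊕b22⊕b23⊕b24⊕b25⊕b26⊕b27⊕b28⊕b29⊕b30⊕b31 = 1⊕1⊕1⊕1⊕0⊕0⊕0⊕1⊕1⊕1⊕0⊕1⊕1⊕1⊕0⊕0 = 0
Syndrome (s16...s1) = 00000 → position 0 (no error).
Overall parity (XOR of all 32 bits, including p0): 1⊕1⊕1⊕1⊕1⊕0⊕1⊕1⊕0⊕1⊕0⊕0⊕1⊕1⊕1⊕1⊕1⊕1⊕1⊕1⊕0⊕0⊕0⊕1⊕1⊕1⊕0⊕1⊕1⊕1⊕0⊕0 = 0
Overall=0, syndrome position=0 → no error.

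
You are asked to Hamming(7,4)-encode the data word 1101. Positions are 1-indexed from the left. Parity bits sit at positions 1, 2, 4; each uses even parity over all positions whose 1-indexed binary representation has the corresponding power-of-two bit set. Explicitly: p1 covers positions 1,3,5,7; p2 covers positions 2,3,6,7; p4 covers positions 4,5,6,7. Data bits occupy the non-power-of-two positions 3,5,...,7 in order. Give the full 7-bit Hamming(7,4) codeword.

1010101

Place data bits at non-power-of-two positions: b3=1, b5=1, b6=0, b7=1.
p1 = XOR of data positions {3,5,7} = 1⊕1⊕1 = 1
p2 = XOR of data positions {3,6,7} = 1⊕0⊕1 = 0
p4 = XOR of data positions {5,6,7} = 1⊕0⊕1 = 0
Codeword b1..b7 = 1010101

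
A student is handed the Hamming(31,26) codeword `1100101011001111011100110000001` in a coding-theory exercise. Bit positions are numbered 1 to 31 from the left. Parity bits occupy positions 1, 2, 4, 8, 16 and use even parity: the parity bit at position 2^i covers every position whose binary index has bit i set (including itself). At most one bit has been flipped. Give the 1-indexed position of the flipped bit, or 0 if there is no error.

27

s1: b1⊕b3⊕b5⊕b7⊕b9⊕b11⊕b13⊕b15⊕b17⊕b19⊕b21⊕b23⊕b25⊕b27⊕b29⊕b31 = 1⊕0⊕1⊕1⊕1⊕0⊕1⊕1⊕0⊕1⊕0⊕1⊕0⊕0⊕0⊕1 = 1
s2: b2⊕b3⊕b6⊕b7⊕b10⊕b11⊕b14⊕b15⊕b18⊕b19⊕b22⊕b23⊕b26⊕b27⊕b30⊕b31 = 1⊕0⊕0⊕1⊕1⊕0⊕1⊕1⊕1⊕1⊕0⊕1⊕0⊕0⊕0⊕1 = 1
s4: b4⊕b5⊕b6⊕b7⊕b12⊕b13⊕b14⊕b15⊕b20⊕b21⊕b22⊕b23⊕b28⊕b29⊕b30⊕b31 = 0⊕1⊕0⊕1⊕0⊕1⊕1⊕1⊕1⊕0⊕0⊕1⊕0⊕0⊕0⊕1 = 0
s8: b8⊕b9⊕b10⊕b11⊕b12⊕b13⊕b14⊕b15⊕b24⊕b25⊕b26⊕b27⊕b28⊕b29⊕b30⊕b31 = 0⊕1⊕1⊕0⊕0⊕1⊕1⊕1⊕1⊕0⊕0⊕0⊕0⊕0⊕0⊕1 = 1
s16: b16⊕b17⊕b18⊕b19⊕b20⊕b21⊕b22⊕b23⊕b24⊕b25⊕b26⊕b27⊕b28⊕b29⊕b30⊕b31 = 1⊕0⊕1⊕1⊕1⊕0⊕0⊕1⊕1⊕0⊕0⊕0⊕0⊕0⊕0⊕1 = 1
Syndrome (s16...s1) = 11011 → position 27.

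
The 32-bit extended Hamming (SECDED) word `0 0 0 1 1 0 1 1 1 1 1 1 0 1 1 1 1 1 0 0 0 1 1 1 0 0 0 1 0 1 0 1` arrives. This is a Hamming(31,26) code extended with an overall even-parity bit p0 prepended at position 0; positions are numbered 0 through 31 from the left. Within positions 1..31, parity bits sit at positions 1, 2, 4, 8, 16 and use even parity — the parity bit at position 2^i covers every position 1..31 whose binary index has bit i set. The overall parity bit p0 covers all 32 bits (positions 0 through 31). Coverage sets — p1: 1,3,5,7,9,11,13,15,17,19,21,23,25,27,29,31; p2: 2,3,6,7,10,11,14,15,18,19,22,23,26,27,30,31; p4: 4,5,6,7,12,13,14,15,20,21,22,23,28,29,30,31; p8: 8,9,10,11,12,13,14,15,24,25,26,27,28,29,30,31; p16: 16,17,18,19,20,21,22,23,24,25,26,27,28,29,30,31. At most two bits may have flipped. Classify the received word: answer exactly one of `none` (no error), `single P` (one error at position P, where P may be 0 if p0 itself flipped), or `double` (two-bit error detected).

single 6

s1: b1⊕b3⊕b5⊕b7⊕b9⊕b11⊕b13⊕b15⊕b17⊕b19⊕b21⊕b23⊕b25⊕b27⊕b29⊕b31 = 0⊕1⊕0⊕1⊕1⊕1⊕1⊕1⊕1⊕0⊕1⊕1⊕0⊕1⊕1⊕1 = 0
s2: b2⊕b3⊕b6⊕b7⊕b10⊕b11⊕b14⊕b15⊕b18⊕b19⊕b22⊕b23⊕b26⊕b27⊕b30⊕b31 = 0⊕1⊕1⊕1⊕1⊕1⊕1⊕1⊕0⊕0⊕1⊕1⊕0⊕1⊕0⊕1 = 1
s4: b4⊕b5⊕b6⊕b7⊕b12⊕b13⊕b14⊕b15⊕b20⊕b21⊕b22⊕b23⊕b28⊕b29⊕b30⊕b31 = 1⊕0⊕1⊕1⊕0⊕1⊕1⊕1⊕0⊕1⊕1⊕1⊕0⊕1⊕0⊕1 = 1
s8: b8⊕b9⊕b10⊕b11⊕b12⊕b13⊕b14⊕b15⊕b24⊕b25⊕b26⊕b27⊕b28⊕b29⊕b30⊕b31 = 1⊕1⊕1⊕1⊕0⊕1⊕1⊕1⊕0⊕0⊕0⊕1⊕0⊕1⊕0⊕1 = 0
s16: b16⊕b17⊕b18⊕b19⊕b20⊕b21⊕b22⊕b23⊕b24⊕b25⊕b26⊕b27⊕b28⊕b29⊕b30⊕b31 = 1⊕1⊕0⊕0⊕0⊕1⊕1⊕1⊕0⊕0⊕0⊕1⊕0⊕1⊕0⊕1 = 0
Syndrome (s16...s1) = 00110 → position 6.
Overall parity (XOR of all 32 bits, including p0): 0⊕0⊕0⊕1⊕1⊕0⊕1⊕1⊕1⊕1⊕1⊕1⊕0⊕1⊕1⊕1⊕1⊕1⊕0⊕0⊕0⊕1⊕1⊕1⊕0⊕0⊕0⊕1⊕0⊕1⊕0⊕1 = 1
Overall=1, syndrome position=6 → single-bit error at position 6.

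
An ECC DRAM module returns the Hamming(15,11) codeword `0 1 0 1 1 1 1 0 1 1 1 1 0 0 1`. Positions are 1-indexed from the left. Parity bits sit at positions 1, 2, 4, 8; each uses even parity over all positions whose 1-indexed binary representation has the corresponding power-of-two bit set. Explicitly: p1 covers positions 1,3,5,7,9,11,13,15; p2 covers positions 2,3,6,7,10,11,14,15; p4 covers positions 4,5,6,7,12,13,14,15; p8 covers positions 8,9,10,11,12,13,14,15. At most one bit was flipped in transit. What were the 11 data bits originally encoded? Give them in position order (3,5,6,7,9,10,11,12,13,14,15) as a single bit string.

01110111001

s1: b1⊕b3⊕b5⊕b7⊕b9⊕b11⊕b13⊕b15 = 0⊕0⊕1⊕1⊕1⊕1⊕0⊕1 = 1
s2: b2⊕b3⊕b6⊕b7⊕b10⊕b11⊕b14⊕b15 = 1⊕0⊕1⊕1⊕1⊕1⊕0⊕1 = 0
s4: b4⊕b5⊕b6⊕b7⊕b12⊕b13⊕b14⊕b15 = 1⊕1⊕1⊕1⊕1⊕0⊕0⊕1 = 0
s8: b8⊕b9⊕b10⊕b11⊕b12⊕b13⊕b14⊕b15 = 0⊕1⊕1⊕1⊕1⊕0⊕0⊕1 = 1
Syndrome (s8...s1) = 1001 → position 9.
Flip bit 9: corrected codeword = 010111100111001
Data bits at positions 3,5,6,7,9,10,11,12,13,14,15: 01110111001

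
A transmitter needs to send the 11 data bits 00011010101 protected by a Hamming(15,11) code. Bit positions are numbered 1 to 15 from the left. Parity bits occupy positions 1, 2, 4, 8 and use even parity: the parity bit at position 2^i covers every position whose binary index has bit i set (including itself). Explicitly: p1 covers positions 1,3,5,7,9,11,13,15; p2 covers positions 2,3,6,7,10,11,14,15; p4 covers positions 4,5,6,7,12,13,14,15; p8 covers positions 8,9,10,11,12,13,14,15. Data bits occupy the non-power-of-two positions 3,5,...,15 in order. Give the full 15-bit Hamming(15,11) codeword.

110100101010101

Place data bits at non-power-of-two positions: b3=0, b5=0, b6=0, b7=1, b9=1, b10=0, b11=1, b12=0, b13=1, b14=0, b15=1.
p1 = XOR of data positions {3,5,7,9,11,13,15} = 0⊕0⊕1⊕1⊕1⊕1⊕1 = 1
p2 = XOR of data positions {3,6,7,10,11,14,15} = 0⊕0⊕1⊕0⊕1⊕0⊕1 = 1
p4 = XOR of data positions {5,6,7,12,13,14,15} = 0⊕0⊕1⊕0⊕1⊕0⊕1 = 1
p8 = XOR of data positions {9,10,11,12,13,14,15} = 1⊕0⊕1⊕0⊕1⊕0⊕1 = 0
Codeword b1..b15 = 110100101010101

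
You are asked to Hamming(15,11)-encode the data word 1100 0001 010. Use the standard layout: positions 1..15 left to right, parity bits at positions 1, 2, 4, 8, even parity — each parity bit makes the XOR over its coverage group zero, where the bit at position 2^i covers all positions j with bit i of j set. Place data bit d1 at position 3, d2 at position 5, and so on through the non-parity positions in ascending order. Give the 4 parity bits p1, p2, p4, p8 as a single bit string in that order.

0010

Place data bits at non-power-of-two positions: b3=1, b5=1, b6=0, b7=0, b9=0, b10=0, b11=0, b12=1, b13=0, b14=1, b15=0.
p1 = XOR of data positions {3,5,7,9,11,13,15} = 1⊕1⊕0⊕0⊕0⊕0⊕0 = 0
p2 = XOR of data positions {3,6,7,10,11,14,15} = 1⊕0⊕0⊕0⊕0⊕1⊕0 = 0
p4 = XOR of data positions {5,6,7,12,13,14,15} = 1⊕0⊕0⊕1⊕0⊕1⊕0 = 1
p8 = XOR of data positions {9,10,11,12,13,14,15} = 0⊕0⊕0⊕1⊕0⊕1⊕0 = 0
Parity bits p1,p2,p4,p8 = 0010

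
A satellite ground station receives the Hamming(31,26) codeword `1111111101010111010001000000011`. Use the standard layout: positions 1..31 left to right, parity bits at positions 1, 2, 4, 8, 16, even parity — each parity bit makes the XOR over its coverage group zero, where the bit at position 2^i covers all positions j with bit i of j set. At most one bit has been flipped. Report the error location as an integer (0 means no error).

s1: b1⊕b3⊕b5⊕b7⊕b9⊕b11⊕b13⊕b15⊕b17⊕b19⊕b21⊕b23⊕b25⊕b27⊕b29⊕b31 = 1⊕1⊕1⊕1⊕0⊕0⊕0⊕1⊕0⊕0⊕0⊕0⊕0⊕0⊕0⊕1 = 0
s2: b2⊕b3⊕b6⊕b7⊕b10⊕b11⊕b14⊕b15⊕b18⊕b19⊕b22⊕b23⊕b26⊕b27⊕b30⊕b31 = 1⊕1⊕1⊕1⊕1⊕0⊕1⊕1⊕1⊕0⊕1⊕0⊕0⊕0⊕1⊕1 = 1
s4: b4⊕b5⊕b6⊕b7⊕b12⊕b13⊕b14⊕b15⊕b20⊕b21⊕b22⊕b23⊕b28⊕b29⊕b30⊕b31 = 1⊕1⊕1⊕1⊕1⊕0⊕1⊕1⊕0⊕0⊕1⊕0⊕0⊕0⊕1⊕1 = 0
s8: b8⊕b9⊕b10⊕b11⊕b12⊕b13⊕b14⊕b15⊕b24⊕b25⊕b26⊕b27⊕b28⊕b29⊕b30⊕b31 = 1⊕0⊕1⊕0⊕1⊕0⊕1⊕1⊕0⊕0⊕0⊕0⊕0⊕0⊕1⊕1 = 1
s16: b16⊕b17⊕b18⊕b19⊕b20⊕b21⊕b22⊕b23⊕b24⊕b25⊕b26⊕b27⊕b28⊕b29⊕b30⊕b31 = 1⊕0⊕1⊕0⊕0⊕0⊕1⊕0⊕0⊕0⊕0⊕0⊕0⊕0⊕1⊕1 = 1
Syndrome (s16...s1) = 11010 → position 26.

26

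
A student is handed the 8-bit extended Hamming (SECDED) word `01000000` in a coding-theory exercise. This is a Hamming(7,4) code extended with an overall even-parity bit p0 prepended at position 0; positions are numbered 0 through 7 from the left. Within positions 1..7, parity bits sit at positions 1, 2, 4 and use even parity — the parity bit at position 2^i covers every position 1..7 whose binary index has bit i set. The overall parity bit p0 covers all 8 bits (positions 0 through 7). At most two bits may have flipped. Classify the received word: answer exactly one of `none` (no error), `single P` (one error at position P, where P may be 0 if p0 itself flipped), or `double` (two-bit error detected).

s1: b1⊕b3⊕b5⊕b7 = 1⊕0⊕0⊕0 = 1
s2: b2⊕b3⊕b6⊕b7 = 0⊕0⊕0⊕0 = 0
s4: b4⊕b5⊕b6⊕b7 = 0⊕0⊕0⊕0 = 0
Syndrome (s4...s1) = 001 → position 1.
Overall parity (XOR of all 8 bits, including p0): 0⊕1⊕0⊕0⊕0⊕0⊕0⊕0 = 1
Overall=1, syndrome position=1 → single-bit error at position 1.

single 1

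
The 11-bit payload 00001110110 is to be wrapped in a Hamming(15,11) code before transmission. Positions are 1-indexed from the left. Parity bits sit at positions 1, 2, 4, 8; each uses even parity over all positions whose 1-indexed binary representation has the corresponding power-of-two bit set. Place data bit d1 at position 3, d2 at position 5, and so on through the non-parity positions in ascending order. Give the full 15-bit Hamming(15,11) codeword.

110000011110110

Place data bits at non-power-of-two positions: b3=0, b5=0, b6=0, b7=0, b9=1, b10=1, b11=1, b12=0, b13=1, b14=1, b15=0.
p1 = XOR of data positions {3,5,7,9,11,13,15} = 0⊕0⊕0⊕1⊕1⊕1⊕0 = 1
p2 = XOR of data positions {3,6,7,10,11,14,15} = 0⊕0⊕0⊕1⊕1⊕1⊕0 = 1
p4 = XOR of data positions {5,6,7,12,13,14,15} = 0⊕0⊕0⊕0⊕1⊕1⊕0 = 0
p8 = XOR of data positions {9,10,11,12,13,14,15} = 1⊕1⊕1⊕0⊕1⊕1⊕0 = 1
Codeword b1..b15 = 110000011110110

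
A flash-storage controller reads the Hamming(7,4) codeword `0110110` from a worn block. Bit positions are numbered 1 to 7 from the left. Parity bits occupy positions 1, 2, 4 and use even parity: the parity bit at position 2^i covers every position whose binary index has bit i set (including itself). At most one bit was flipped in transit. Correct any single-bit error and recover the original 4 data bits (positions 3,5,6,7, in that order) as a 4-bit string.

1110

s1: b1⊕b3⊕b5⊕b7 = 0⊕1⊕1⊕0 = 0
s2: b2⊕b3⊕b6⊕b7 = 1⊕1⊕1⊕0 = 1
s4: b4⊕b5⊕b6⊕b7 = 0⊕1⊕1⊕0 = 0
Syndrome (s4...s1) = 010 → position 2.
Flip bit 2: corrected codeword = 0010110
Data bits at positions 3,5,6,7: 1110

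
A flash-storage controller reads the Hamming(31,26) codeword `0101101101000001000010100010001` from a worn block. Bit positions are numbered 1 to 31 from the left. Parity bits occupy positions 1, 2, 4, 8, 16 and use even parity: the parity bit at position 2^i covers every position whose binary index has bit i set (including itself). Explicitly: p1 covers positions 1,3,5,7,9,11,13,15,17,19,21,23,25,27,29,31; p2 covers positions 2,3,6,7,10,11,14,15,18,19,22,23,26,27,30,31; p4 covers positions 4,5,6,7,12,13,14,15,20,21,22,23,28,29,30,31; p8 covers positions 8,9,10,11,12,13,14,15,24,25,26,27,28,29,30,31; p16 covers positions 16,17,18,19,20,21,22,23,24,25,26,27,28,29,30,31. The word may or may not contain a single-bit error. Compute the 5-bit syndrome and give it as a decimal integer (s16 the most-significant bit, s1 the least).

s1: b1⊕b3⊕b5⊕b7⊕b9⊕b11⊕b13⊕b15⊕b17⊕b19⊕b21⊕b23⊕b25⊕b27⊕b29⊕b31 = 0⊕0⊕1⊕1⊕0⊕0⊕0⊕0⊕0⊕0⊕1⊕1⊕0⊕1⊕0⊕1 = 0
s2: b2⊕b3⊕b6⊕b7⊕b10⊕b11⊕b14⊕b15⊕b18⊕b19⊕b22⊕b23⊕b26⊕b27⊕b30⊕b31 = 1⊕0⊕0⊕1⊕1⊕0⊕0⊕0⊕0⊕0⊕0⊕1⊕0⊕1⊕0⊕1 = 0
s4: b4⊕b5⊕b6⊕b7⊕b12⊕b13⊕b14⊕b15⊕b20⊕b21⊕b22⊕b23⊕b28⊕b29⊕b30⊕b31 = 1⊕1⊕0⊕1⊕0⊕0⊕0⊕0⊕0⊕1⊕0⊕1⊕0⊕0⊕0⊕1 = 0
s8: b8⊕b9⊕b10⊕b11⊕b12⊕b13⊕b14⊕b15⊕b24⊕b25⊕b26⊕b27⊕b28⊕b29⊕b30⊕b31 = 1⊕0⊕1⊕0⊕0⊕0⊕0⊕0⊕0⊕0⊕0⊕1⊕0⊕0⊕0⊕1 = 0
s16: b16⊕b17⊕b18⊕b19⊕b20⊕b21⊕b22⊕b23⊕b24⊕b25⊕b26⊕b27⊕b28⊕b29⊕b30⊕b31 = 1⊕0⊕0⊕0⊕0⊕1⊕0⊕1⊕0⊕0⊕0⊕1⊕0⊕0⊕0⊕1 = 1
Syndrome (s16...s1) = 10000 → position 16.

16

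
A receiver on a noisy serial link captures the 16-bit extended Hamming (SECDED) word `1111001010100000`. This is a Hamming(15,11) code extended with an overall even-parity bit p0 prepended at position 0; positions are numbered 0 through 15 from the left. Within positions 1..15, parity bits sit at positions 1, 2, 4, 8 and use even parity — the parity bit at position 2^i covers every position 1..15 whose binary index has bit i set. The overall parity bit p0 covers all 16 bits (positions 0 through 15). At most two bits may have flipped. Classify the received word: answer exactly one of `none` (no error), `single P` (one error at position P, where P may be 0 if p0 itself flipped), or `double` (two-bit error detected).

s1: b1⊕b3⊕b5⊕b7⊕b9⊕b11⊕b13⊕b15 = 1⊕1⊕0⊕0⊕0⊕0⊕0⊕0 = 0
s2: b2⊕b3⊕b6⊕b7⊕b10⊕b11⊕b14⊕b15 = 1⊕1⊕1⊕0⊕1⊕0⊕0⊕0 = 0
s4: b4⊕b5⊕b6⊕b7⊕b12⊕b13⊕b14⊕b15 = 0⊕0⊕1⊕0⊕0⊕0⊕0⊕0 = 1
s8: b8⊕b9⊕b10⊕b11⊕b12⊕b13⊕b14⊕b15 = 1⊕0⊕1⊕0⊕0⊕0⊕0⊕0 = 0
Syndrome (s8...s1) = 0100 → position 4.
Overall parity (XOR of all 16 bits, including p0): 1⊕1⊕1⊕1⊕0⊕0⊕1⊕0⊕1⊕0⊕1⊕0⊕0⊕0⊕0⊕0 = 1
Overall=1, syndrome position=4 → single-bit error at position 4.

single 4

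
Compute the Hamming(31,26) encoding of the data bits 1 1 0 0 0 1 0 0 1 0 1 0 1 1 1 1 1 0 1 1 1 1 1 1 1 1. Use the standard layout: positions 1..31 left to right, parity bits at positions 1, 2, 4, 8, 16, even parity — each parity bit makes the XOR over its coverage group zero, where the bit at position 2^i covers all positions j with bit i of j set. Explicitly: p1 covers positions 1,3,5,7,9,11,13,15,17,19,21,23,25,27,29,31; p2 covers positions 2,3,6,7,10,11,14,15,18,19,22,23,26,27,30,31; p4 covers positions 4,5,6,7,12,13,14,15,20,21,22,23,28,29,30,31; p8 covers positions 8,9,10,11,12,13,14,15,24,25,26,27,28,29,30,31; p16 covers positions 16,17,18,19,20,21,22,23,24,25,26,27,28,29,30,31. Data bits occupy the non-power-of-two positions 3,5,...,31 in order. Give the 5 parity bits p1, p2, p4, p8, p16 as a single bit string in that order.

Place data bits at non-power-of-two positions: b3=1, b5=1, b6=0, b7=0, b9=0, b10=1, b11=0, b12=0, b13=1, b14=0, b15=1, b17=0, b18=1, b19=1, b20=1, b21=1, b22=1, b23=0, b24=1, b25=1, b26=1, b27=1, b28=1, b29=1, b30=1, b31=1.
p1 = XOR of data positions {3,5,7,9,11,13,15,17,19,21,23,25,27,29,31} = 1⊕1⊕0⊕0⊕0⊕1⊕1⊕0⊕1⊕1⊕0⊕1⊕1⊕1⊕1 = 0
p2 = XOR of data positions {3,6,7,10,11,14,15,18,19,22,23,26,27,30,31} = 1⊕0⊕0⊕1⊕0⊕0⊕1⊕1⊕1⊕1⊕0⊕1⊕1⊕1⊕1 = 0
p4 = XOR of data positions {5,6,7,12,13,14,15,20,21,22,23,28,29,30,31} = 1⊕0⊕0⊕0⊕1⊕0⊕1⊕1⊕1⊕1⊕0⊕1⊕1⊕1⊕1 = 0
p8 = XOR of data positions {9,10,11,12,13,14,15,24,25,26,27,28,29,30,31} = 0⊕1⊕0⊕0⊕1⊕0⊕1⊕1⊕1⊕1⊕1⊕1⊕1⊕1⊕1 = 1
p16 = XOR of data positions {17,18,19,20,21,22,23,24,25,26,27,28,29,30,31} = 0⊕1⊕1⊕1⊕1⊕1⊕0⊕1⊕1⊕1⊕1⊕1⊕1⊕1⊕1 = 1
Parity bits p1,p2,p4,p8,p16 = 00011

00011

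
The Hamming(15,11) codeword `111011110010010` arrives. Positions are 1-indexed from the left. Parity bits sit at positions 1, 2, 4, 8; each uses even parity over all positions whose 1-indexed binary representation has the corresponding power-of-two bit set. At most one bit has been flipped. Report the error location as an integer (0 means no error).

s1: b1⊕b3⊕b5⊕b7⊕b9⊕b11⊕b13⊕b15 = 1⊕1⊕1⊕1⊕0⊕1⊕0⊕0 = 1
s2: b2⊕b3⊕b6⊕b7⊕b10⊕b11⊕b14⊕b15 = 1⊕1⊕1⊕1⊕0⊕1⊕1⊕0 = 0
s4: b4⊕b5⊕b6⊕b7⊕b12⊕b13⊕b14⊕b15 = 0⊕1⊕1⊕1⊕0⊕0⊕1⊕0 = 0
s8: b8⊕b9⊕b10⊕b11⊕b12⊕b13⊕b14⊕b15 = 1⊕0⊕0⊕1⊕0⊕0⊕1⊕0 = 1
Syndrome (s8...s1) = 1001 → position 9.

9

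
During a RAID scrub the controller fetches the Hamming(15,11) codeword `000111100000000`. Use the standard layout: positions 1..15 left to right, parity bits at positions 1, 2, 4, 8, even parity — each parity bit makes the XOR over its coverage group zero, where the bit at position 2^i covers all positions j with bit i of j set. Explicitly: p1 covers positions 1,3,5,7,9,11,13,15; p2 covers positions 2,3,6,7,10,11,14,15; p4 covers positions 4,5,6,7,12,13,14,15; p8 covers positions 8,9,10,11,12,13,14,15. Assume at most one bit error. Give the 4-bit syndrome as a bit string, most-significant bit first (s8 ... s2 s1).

s1: b1⊕b3⊕b5⊕b7⊕b9⊕b11⊕b13⊕b15 = 0⊕0⊕1⊕1⊕0⊕0⊕0⊕0 = 0
s2: b2⊕b3⊕b6⊕b7⊕b10⊕b11⊕b14⊕b15 = 0⊕0⊕1⊕1⊕0⊕0⊕0⊕0 = 0
s4: b4⊕b5⊕b6⊕b7⊕b12⊕b13⊕b14⊕b15 = 1⊕1⊕1⊕1⊕0⊕0⊕0⊕0 = 0
s8: b8⊕b9⊕b10⊕b11⊕b12⊕b13⊕b14⊕b15 = 0⊕0⊕0⊕0⊕0⊕0⊕0⊕0 = 0
Syndrome (s8...s1) = 0000 → position 0 (no error).

0000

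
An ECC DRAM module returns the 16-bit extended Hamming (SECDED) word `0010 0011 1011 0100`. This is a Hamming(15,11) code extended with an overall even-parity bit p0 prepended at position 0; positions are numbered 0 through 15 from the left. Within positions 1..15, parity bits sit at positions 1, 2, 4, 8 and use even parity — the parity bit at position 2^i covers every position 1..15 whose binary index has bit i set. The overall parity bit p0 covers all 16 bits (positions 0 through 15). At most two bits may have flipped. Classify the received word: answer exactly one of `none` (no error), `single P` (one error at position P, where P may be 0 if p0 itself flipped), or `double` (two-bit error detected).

single 7

s1: b1⊕b3⊕b5⊕b7⊕b9⊕b11⊕b13⊕b15 = 0⊕0⊕0⊕1⊕0⊕1⊕1⊕0 = 1
s2: b2⊕b3⊕b6⊕b7⊕b10⊕b11⊕b14⊕b15 = 1⊕0⊕1⊕1⊕1⊕1⊕0⊕0 = 1
s4: b4⊕b5⊕b6⊕b7⊕b12⊕b13⊕b14⊕b15 = 0⊕0⊕1⊕1⊕0⊕1⊕0⊕0 = 1
s8: b8⊕b9⊕b10⊕b11⊕b12⊕b13⊕b14⊕b15 = 1⊕0⊕1⊕1⊕0⊕1⊕0⊕0 = 0
Syndrome (s8...s1) = 0111 → position 7.
Overall parity (XOR of all 16 bits, including p0): 0⊕0⊕1⊕0⊕0⊕0⊕1⊕1⊕1⊕0⊕1⊕1⊕0⊕1⊕0⊕0 = 1
Overall=1, syndrome position=7 → single-bit error at position 7.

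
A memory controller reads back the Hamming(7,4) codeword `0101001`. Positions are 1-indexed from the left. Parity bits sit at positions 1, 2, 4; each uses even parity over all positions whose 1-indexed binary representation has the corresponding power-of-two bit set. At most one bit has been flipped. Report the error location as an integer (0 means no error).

1

s1: b1⊕b3⊕b5⊕b7 = 0⊕0⊕0⊕1 = 1
s2: b2⊕b3⊕b6⊕b7 = 1⊕0⊕0⊕1 = 0
s4: b4⊕b5⊕b6⊕b7 = 1⊕0⊕0⊕1 = 0
Syndrome (s4...s1) = 001 → position 1.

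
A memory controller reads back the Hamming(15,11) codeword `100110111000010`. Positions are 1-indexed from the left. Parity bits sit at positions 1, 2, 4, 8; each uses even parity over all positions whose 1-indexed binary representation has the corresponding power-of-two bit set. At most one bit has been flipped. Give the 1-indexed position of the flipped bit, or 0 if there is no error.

8

s1: b1⊕b3⊕b5⊕b7⊕b9⊕b11⊕b13⊕b15 = 1⊕0⊕1⊕1⊕1⊕0⊕0⊕0 = 0
s2: b2⊕b3⊕b6⊕b7⊕b10⊕b11⊕b14⊕b15 = 0⊕0⊕0⊕1⊕0⊕0⊕1⊕0 = 0
s4: b4⊕b5⊕b6⊕b7⊕b12⊕b13⊕b14⊕b15 = 1⊕1⊕0⊕1⊕0⊕0⊕1⊕0 = 0
s8: b8⊕b9⊕b10⊕b11⊕b12⊕b13⊕b14⊕b15 = 1⊕1⊕0⊕0⊕0⊕0⊕1⊕0 = 1
Syndrome (s8...s1) = 1000 → position 8.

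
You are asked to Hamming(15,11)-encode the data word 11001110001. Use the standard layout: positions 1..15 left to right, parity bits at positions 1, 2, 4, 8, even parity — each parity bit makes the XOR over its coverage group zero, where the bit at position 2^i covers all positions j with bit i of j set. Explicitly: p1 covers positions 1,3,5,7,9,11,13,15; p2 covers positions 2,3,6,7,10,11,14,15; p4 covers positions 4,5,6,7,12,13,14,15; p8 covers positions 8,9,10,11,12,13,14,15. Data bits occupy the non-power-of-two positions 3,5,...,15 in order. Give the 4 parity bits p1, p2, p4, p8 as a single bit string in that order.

1000

Place data bits at non-power-of-two positions: b3=1, b5=1, b6=0, b7=0, b9=1, b10=1, b11=1, b12=0, b13=0, b14=0, b15=1.
p1 = XOR of data positions {3,5,7,9,11,13,15} = 1⊕1⊕0⊕1⊕1⊕0⊕1 = 1
p2 = XOR of data positions {3,6,7,10,11,14,15} = 1⊕0⊕0⊕1⊕1⊕0⊕1 = 0
p4 = XOR of data positions {5,6,7,12,13,14,15} = 1⊕0⊕0⊕0⊕0⊕0⊕1 = 0
p8 = XOR of data positions {9,10,11,12,13,14,15} = 1⊕1⊕1⊕0⊕0⊕0⊕1 = 0
Parity bits p1,p2,p4,p8 = 1000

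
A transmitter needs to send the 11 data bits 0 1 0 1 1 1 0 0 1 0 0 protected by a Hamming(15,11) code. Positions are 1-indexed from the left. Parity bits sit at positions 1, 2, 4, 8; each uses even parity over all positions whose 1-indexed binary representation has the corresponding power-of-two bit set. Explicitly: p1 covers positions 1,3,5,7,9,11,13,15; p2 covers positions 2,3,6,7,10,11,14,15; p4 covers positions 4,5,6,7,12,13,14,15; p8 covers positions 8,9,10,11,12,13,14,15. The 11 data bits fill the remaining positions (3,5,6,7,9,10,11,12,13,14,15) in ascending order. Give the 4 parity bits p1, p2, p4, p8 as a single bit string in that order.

0011

Place data bits at non-power-of-two positions: b3=0, b5=1, b6=0, b7=1, b9=1, b10=1, b11=0, b12=0, b13=1, b14=0, b15=0.
p1 = XOR of data positions {3,5,7,9,11,13,15} = 0⊕1⊕1⊕1⊕0⊕1⊕0 = 0
p2 = XOR of data positions {3,6,7,10,11,14,15} = 0⊕0⊕1⊕1⊕0⊕0⊕0 = 0
p4 = XOR of data positions {5,6,7,12,13,14,15} = 1⊕0⊕1⊕0⊕1⊕0⊕0 = 1
p8 = XOR of data positions {9,10,11,12,13,14,15} = 1⊕1⊕0⊕0⊕1⊕0⊕0 = 1
Parity bits p1,p2,p4,p8 = 0011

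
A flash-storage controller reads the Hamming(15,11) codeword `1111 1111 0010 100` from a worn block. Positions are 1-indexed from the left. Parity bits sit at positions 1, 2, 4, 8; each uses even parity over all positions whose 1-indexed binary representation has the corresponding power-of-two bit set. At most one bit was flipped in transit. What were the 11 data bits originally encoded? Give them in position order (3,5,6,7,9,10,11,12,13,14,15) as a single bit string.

s1: b1⊕b3⊕b5⊕b7⊕b9⊕b11⊕b13⊕b15 = 1⊕1⊕1⊕1⊕0⊕1⊕1⊕0 = 0
s2: b2⊕b3⊕b6⊕b7⊕b10⊕b11⊕b14⊕b15 = 1⊕1⊕1⊕1⊕0⊕1⊕0⊕0 = 1
s4: b4⊕b5⊕b6⊕b7⊕b12⊕b13⊕b14⊕b15 = 1⊕1⊕1⊕1⊕0⊕1⊕0⊕0 = 1
s8: b8⊕b9⊕b10⊕b11⊕b12⊕b13⊕b14⊕b15 = 1⊕0⊕0⊕1⊕0⊕1⊕0⊕0 = 1
Syndrome (s8...s1) = 1110 → position 14.
Flip bit 14: corrected codeword = 111111110010110
Data bits at positions 3,5,6,7,9,10,11,12,13,14,15: 11110010110

11110010110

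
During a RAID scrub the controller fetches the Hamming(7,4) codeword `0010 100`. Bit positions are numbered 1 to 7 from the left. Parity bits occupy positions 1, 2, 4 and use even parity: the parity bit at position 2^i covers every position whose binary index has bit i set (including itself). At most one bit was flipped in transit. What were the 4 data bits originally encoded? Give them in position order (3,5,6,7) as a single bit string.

1110

s1: b1⊕b3⊕b5⊕b7 = 0⊕1⊕1⊕0 = 0
s2: b2⊕b3⊕b6⊕b7 = 0⊕1⊕0⊕0 = 1
s4: b4⊕b5⊕b6⊕b7 = 0⊕1⊕0⊕0 = 1
Syndrome (s4...s1) = 110 → position 6.
Flip bit 6: corrected codeword = 0010110
Data bits at positions 3,5,6,7: 1110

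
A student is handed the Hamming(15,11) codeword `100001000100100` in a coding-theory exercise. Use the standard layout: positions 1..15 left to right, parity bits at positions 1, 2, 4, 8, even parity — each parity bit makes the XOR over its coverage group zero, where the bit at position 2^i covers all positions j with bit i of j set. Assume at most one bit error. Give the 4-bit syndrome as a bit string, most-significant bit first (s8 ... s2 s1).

0000

s1: b1⊕b3⊕b5⊕b7⊕b9⊕b11⊕b13⊕b15 = 1⊕0⊕0⊕0⊕0⊕0⊕1⊕0 = 0
s2: b2⊕b3⊕b6⊕b7⊕b10⊕b11⊕b14⊕b15 = 0⊕0⊕1⊕0⊕1⊕0⊕0⊕0 = 0
s4: b4⊕b5⊕b6⊕b7⊕b12⊕b13⊕b14⊕b15 = 0⊕0⊕1⊕0⊕0⊕1⊕0⊕0 = 0
s8: b8⊕b9⊕b10⊕b11⊕b12⊕b13⊕b14⊕b15 = 0⊕0⊕1⊕0⊕0⊕1⊕0⊕0 = 0
Syndrome (s8...s1) = 0000 → position 0 (no error).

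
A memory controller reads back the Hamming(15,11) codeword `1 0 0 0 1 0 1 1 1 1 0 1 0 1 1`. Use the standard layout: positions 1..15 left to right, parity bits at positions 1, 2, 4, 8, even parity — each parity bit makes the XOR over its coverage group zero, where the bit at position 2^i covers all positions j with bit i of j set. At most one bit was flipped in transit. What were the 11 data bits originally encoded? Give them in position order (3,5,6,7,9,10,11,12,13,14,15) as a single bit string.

00011101011

s1: b1⊕b3⊕b5⊕b7⊕b9⊕b11⊕b13⊕b15 = 1⊕0⊕1⊕1⊕1⊕0⊕0⊕1 = 1
s2: b2⊕b3⊕b6⊕b7⊕b10⊕b11⊕b14⊕b15 = 0⊕0⊕0⊕1⊕1⊕0⊕1⊕1 = 0
s4: b4⊕b5⊕b6⊕b7⊕b12⊕b13⊕b14⊕b15 = 0⊕1⊕0⊕1⊕1⊕0⊕1⊕1 = 1
s8: b8⊕b9⊕b10⊕b11⊕b12⊕b13⊕b14⊕b15 = 1⊕1⊕1⊕0⊕1⊕0⊕1⊕1 = 0
Syndrome (s8...s1) = 0101 → position 5.
Flip bit 5: corrected codeword = 100000111101011
Data bits at positions 3,5,6,7,9,10,11,12,13,14,15: 00011101011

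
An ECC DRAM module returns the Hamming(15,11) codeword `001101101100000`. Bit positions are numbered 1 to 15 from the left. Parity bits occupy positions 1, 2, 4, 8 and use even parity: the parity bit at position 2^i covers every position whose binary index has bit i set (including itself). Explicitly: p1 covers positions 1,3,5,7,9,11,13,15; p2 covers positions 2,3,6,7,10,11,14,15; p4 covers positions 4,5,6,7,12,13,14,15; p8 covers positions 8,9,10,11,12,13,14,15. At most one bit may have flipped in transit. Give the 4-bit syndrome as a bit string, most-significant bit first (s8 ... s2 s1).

s1: b1⊕b3⊕b5⊕b7⊕b9⊕b11⊕b13⊕b15 = 0⊕1⊕0⊕1⊕1⊕0⊕0⊕0 = 1
s2: b2⊕b3⊕b6⊕b7⊕b10⊕b11⊕b14⊕b15 = 0⊕1⊕1⊕1⊕1⊕0⊕0⊕0 = 0
s4: b4⊕b5⊕b6⊕b7⊕b12⊕b13⊕b14⊕b15 = 1⊕0⊕1⊕1⊕0⊕0⊕0⊕0 = 1
s8: b8⊕b9⊕b10⊕b11⊕b12⊕b13⊕b14⊕b15 = 0⊕1⊕1⊕0⊕0⊕0⊕0⊕0 = 0
Syndrome (s8...s1) = 0101 → position 5.

0101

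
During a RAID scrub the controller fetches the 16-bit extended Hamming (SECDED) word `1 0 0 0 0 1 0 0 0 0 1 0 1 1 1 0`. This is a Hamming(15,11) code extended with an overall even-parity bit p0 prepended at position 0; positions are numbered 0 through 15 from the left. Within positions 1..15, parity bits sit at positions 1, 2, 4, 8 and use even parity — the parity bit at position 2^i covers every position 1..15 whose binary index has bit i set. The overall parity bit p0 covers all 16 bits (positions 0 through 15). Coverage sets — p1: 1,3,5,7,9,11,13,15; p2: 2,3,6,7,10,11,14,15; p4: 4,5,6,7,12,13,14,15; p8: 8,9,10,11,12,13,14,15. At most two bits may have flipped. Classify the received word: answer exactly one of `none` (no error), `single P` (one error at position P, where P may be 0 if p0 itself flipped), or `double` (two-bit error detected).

none

s1: b1⊕b3⊕b5⊕b7⊕b9⊕b11⊕b13⊕b15 = 0⊕0⊕1⊕0⊕0⊕0⊕1⊕0 = 0
s2: b2⊕b3⊕b6⊕b7⊕b10⊕b11⊕b14⊕b15 = 0⊕0⊕0⊕0⊕1⊕0⊕1⊕0 = 0
s4: b4⊕b5⊕b6⊕b7⊕b12⊕b13⊕b14⊕b15 = 0⊕1⊕0⊕0⊕1⊕1⊕1⊕0 = 0
s8: b8⊕b9⊕b10⊕b11⊕b12⊕b13⊕b14⊕b15 = 0⊕0⊕1⊕0⊕1⊕1⊕1⊕0 = 0
Syndrome (s8...s1) = 0000 → position 0 (no error).
Overall parity (XOR of all 16 bits, including p0): 1⊕0⊕0⊕0⊕0⊕1⊕0⊕0⊕0⊕0⊕1⊕0⊕1⊕1⊕1⊕0 = 0
Overall=0, syndrome position=0 → no error.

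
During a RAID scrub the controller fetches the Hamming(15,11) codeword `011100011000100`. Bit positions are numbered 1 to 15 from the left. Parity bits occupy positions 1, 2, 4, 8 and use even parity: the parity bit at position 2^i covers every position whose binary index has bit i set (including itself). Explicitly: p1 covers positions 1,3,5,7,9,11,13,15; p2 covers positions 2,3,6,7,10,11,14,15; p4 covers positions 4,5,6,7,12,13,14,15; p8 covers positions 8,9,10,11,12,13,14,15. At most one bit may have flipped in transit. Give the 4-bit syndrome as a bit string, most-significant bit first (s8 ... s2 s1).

s1: b1⊕b3⊕b5⊕b7⊕b9⊕b11⊕b13⊕b15 = 0⊕1⊕0⊕0⊕1⊕0⊕1⊕0 = 1
s2: b2⊕b3⊕b6⊕b7⊕b10⊕b11⊕b14⊕b15 = 1⊕1⊕0⊕0⊕0⊕0⊕0⊕0 = 0
s4: b4⊕b5⊕b6⊕b7⊕b12⊕b13⊕b14⊕b15 = 1⊕0⊕0⊕0⊕0⊕1⊕0⊕0 = 0
s8: b8⊕b9⊕b10⊕b11⊕b12⊕b13⊕b14⊕b15 = 1⊕1⊕0⊕0⊕0⊕1⊕0⊕0 = 1
Syndrome (s8...s1) = 1001 → position 9.

1001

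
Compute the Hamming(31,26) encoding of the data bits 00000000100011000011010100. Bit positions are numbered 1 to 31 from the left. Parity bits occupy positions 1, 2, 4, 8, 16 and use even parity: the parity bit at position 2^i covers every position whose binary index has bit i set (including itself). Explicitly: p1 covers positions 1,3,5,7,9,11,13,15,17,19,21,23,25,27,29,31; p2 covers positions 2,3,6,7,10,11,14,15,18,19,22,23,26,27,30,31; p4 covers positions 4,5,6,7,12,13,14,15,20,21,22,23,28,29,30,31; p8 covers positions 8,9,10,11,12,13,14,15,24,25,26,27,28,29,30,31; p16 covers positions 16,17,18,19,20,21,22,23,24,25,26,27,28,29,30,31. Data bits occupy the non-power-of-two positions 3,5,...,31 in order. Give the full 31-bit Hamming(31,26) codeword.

1100000100001000011000011010100

Place data bits at non-power-of-two positions: b3=0, b5=0, b6=0, b7=0, b9=0, b10=0, b11=0, b12=0, b13=1, b14=0, b15=0, b17=0, b18=1, b19=1, b20=0, b21=0, b22=0, b23=0, b24=1, b25=1, b26=0, b27=1, b28=0, b29=1, b30=0, b31=0.
p1 = XOR of data positions {3,5,7,9,11,13,15,17,19,21,23,25,27,29,31} = 0⊕0⊕0⊕0⊕0⊕1⊕0⊕0⊕1⊕0⊕0⊕1⊕1⊕1⊕0 = 1
p2 = XOR of data positions {3,6,7,10,11,14,15,18,19,22,23,26,27,30,31} = 0⊕0⊕0⊕0⊕0⊕0⊕0⊕1⊕1⊕0⊕0⊕0⊕1⊕0⊕0 = 1
p4 = XOR of data positions {5,6,7,12,13,14,15,20,21,22,23,28,29,30,31} = 0⊕0⊕0⊕0⊕1⊕0⊕0⊕0⊕0⊕0⊕0⊕0⊕1⊕0⊕0 = 0
p8 = XOR of data positions {9,10,11,12,13,14,15,24,25,26,27,28,29,30,31} = 0⊕0⊕0⊕0⊕1⊕0⊕0⊕1⊕1⊕0⊕1⊕0⊕1⊕0⊕0 = 1
p16 = XOR of data positions {17,18,19,20,21,22,23,24,25,26,27,28,29,30,31} = 0⊕1⊕1⊕0⊕0⊕0⊕0⊕1⊕1⊕0⊕1⊕0⊕1⊕0⊕0 = 0
Codeword b1..b31 = 1100000100001000011000011010100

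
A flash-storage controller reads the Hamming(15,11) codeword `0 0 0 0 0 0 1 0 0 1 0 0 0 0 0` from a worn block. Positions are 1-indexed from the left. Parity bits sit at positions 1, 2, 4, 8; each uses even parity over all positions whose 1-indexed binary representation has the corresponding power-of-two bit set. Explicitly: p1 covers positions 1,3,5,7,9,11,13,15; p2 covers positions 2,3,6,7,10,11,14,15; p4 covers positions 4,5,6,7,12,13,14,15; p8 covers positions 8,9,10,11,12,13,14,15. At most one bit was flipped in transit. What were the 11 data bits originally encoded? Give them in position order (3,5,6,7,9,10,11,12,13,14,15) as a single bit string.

00010100100

s1: b1⊕b3⊕b5⊕b7⊕b9⊕b11⊕b13⊕b15 = 0⊕0⊕0⊕1⊕0⊕0⊕0⊕0 = 1
s2: b2⊕b3⊕b6⊕b7⊕b10⊕b11⊕b14⊕b15 = 0⊕0⊕0⊕1⊕1⊕0⊕0⊕0 = 0
s4: b4⊕b5⊕b6⊕b7⊕b12⊕b13⊕b14⊕b15 = 0⊕0⊕0⊕1⊕0⊕0⊕0⊕0 = 1
s8: b8⊕b9⊕b10⊕b11⊕b12⊕b13⊕b14⊕b15 = 0⊕0⊕1⊕0⊕0⊕0⊕0⊕0 = 1
Syndrome (s8...s1) = 1101 → position 13.
Flip bit 13: corrected codeword = 000000100100100
Data bits at positions 3,5,6,7,9,10,11,12,13,14,15: 00010100100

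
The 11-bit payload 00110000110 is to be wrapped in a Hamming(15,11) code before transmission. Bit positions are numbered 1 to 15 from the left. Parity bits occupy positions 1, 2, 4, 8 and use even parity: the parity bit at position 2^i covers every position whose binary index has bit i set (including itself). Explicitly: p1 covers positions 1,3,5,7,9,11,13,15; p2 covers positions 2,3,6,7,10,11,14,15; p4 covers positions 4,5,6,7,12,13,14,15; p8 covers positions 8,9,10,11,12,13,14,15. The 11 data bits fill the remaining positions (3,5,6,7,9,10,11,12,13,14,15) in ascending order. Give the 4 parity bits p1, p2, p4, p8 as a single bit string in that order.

Place data bits at non-power-of-two positions: b3=0, b5=0, b6=1, b7=1, b9=0, b10=0, b11=0, b12=0, b13=1, b14=1, b15=0.
p1 = XOR of data positions {3,5,7,9,11,13,15} = 0⊕0⊕1⊕0⊕0⊕1⊕0 = 0
p2 = XOR of data positions {3,6,7,10,11,14,15} = 0⊕1⊕1⊕0⊕0⊕1⊕0 = 1
p4 = XOR of data positions {5,6,7,12,13,14,15} = 0⊕1⊕1⊕0⊕1⊕1⊕0 = 0
p8 = XOR of data positions {9,10,11,12,13,14,15} = 0⊕0⊕0⊕0⊕1⊕1⊕0 = 0
Parity bits p1,p2,p4,p8 = 0100

0100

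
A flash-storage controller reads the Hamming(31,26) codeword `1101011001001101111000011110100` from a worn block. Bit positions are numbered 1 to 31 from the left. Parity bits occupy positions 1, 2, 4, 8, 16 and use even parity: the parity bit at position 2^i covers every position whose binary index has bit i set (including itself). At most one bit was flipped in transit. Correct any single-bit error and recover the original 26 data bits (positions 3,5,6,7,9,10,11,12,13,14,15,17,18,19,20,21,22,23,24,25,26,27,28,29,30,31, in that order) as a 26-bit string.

s1: b1⊕b3⊕b5⊕b7⊕b9⊕b11⊕b13⊕b15⊕b17⊕b19⊕b21⊕b23⊕b25⊕b27⊕b29⊕b31 = 1⊕0⊕0⊕1⊕0⊕0⊕1⊕0⊕1⊕1⊕0⊕0⊕1⊕1⊕1⊕0 = 0
s2: b2⊕b3⊕b6⊕b7⊕b10⊕b11⊕b14⊕b15⊕b18⊕b19⊕b22⊕b23⊕b26⊕b27⊕b30⊕b31 = 1⊕0⊕1⊕1⊕1⊕0⊕1⊕0⊕1⊕1⊕0⊕0⊕1⊕1⊕0⊕0 = 1
s4: b4⊕b5⊕b6⊕b7⊕b12⊕b13⊕b14⊕b15⊕b20⊕b21⊕b22⊕b23⊕b28⊕b29⊕b30⊕b31 = 1⊕0⊕1⊕1⊕0⊕1⊕1⊕0⊕0⊕0⊕0⊕0⊕0⊕1⊕0⊕0 = 0
s8: b8⊕b9⊕b10⊕b11⊕b12⊕b13⊕b14⊕b15⊕b24⊕b25⊕b26⊕b27⊕b28⊕b29⊕b30⊕b31 = 0⊕0⊕1⊕0⊕0⊕1⊕1⊕0⊕1⊕1⊕1⊕1⊕0⊕1⊕0⊕0 = 0
s16: b16⊕b17⊕b18⊕b19⊕b20⊕b21⊕b22⊕b23⊕b24⊕b25⊕b26⊕b27⊕b28⊕b29⊕b30⊕b31 = 1⊕1⊕1⊕1⊕0⊕0⊕0⊕0⊕1⊕1⊕1⊕1⊕0⊕1⊕0⊕0 = 1
Syndrome (s16...s1) = 10010 → position 18.
Flip bit 18: corrected codeword = 1101011001001101101000011110100
Data bits at positions 3,5,6,7,9,10,11,12,13,14,15,17,18,19,20,21,22,23,24,25,26,27,28,29,30,31: 00110100110101000011110100

00110100110101000011110100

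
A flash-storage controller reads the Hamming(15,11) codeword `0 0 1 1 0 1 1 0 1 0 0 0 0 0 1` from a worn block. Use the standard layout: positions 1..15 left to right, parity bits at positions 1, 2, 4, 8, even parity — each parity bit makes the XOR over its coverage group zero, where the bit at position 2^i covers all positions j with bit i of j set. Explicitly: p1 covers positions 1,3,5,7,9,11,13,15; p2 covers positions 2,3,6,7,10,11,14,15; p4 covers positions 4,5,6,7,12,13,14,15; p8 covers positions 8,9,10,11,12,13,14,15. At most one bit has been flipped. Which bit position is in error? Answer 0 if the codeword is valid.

s1: b1⊕b3⊕b5⊕b7⊕b9⊕b11⊕b13⊕b15 = 0⊕1⊕0⊕1⊕1⊕0⊕0⊕1 = 0
s2: b2⊕b3⊕b6⊕b7⊕b10⊕b11⊕b14⊕b15 = 0⊕1⊕1⊕1⊕0⊕0⊕0⊕1 = 0
s4: b4⊕b5⊕b6⊕b7⊕b12⊕b13⊕b14⊕b15 = 1⊕0⊕1⊕1⊕0⊕0⊕0⊕1 = 0
s8: b8⊕b9⊕b10⊕b11⊕b12⊕b13⊕b14⊕b15 = 0⊕1⊕0⊕0⊕0⊕0⊕0⊕1 = 0
Syndrome (s8...s1) = 0000 → position 0 (no error).

0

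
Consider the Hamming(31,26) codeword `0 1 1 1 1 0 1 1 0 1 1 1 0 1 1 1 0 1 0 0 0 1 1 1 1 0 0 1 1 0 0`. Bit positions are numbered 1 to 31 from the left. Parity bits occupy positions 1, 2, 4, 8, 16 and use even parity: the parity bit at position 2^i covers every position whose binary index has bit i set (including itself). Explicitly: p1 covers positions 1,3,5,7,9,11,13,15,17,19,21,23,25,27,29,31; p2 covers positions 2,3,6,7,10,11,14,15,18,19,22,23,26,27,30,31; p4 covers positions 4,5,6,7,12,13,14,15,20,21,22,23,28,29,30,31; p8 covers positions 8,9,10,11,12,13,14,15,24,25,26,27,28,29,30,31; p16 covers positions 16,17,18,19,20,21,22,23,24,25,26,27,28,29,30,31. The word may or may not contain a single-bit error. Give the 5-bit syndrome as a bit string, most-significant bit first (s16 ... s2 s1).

00000

s1: b1⊕b3⊕b5⊕b7⊕b9⊕b11⊕b13⊕b15⊕b17⊕b19⊕b21⊕b23⊕b25⊕b27⊕b29⊕b31 = 0⊕1⊕1⊕1⊕0⊕1⊕0⊕1⊕0⊕0⊕0⊕1⊕1⊕0⊕1⊕0 = 0
s2: b2⊕b3⊕b6⊕b7⊕b10⊕b11⊕b14⊕b15⊕b18⊕b19⊕b22⊕b23⊕b26⊕b27⊕b30⊕b31 = 1⊕1⊕0⊕1⊕1⊕1⊕1⊕1⊕1⊕0⊕1⊕1⊕0⊕0⊕0⊕0 = 0
s4: b4⊕b5⊕b6⊕b7⊕b12⊕b13⊕b14⊕b15⊕b20⊕b21⊕b22⊕b23⊕b28⊕b29⊕b30⊕b31 = 1⊕1⊕0⊕1⊕1⊕0⊕1⊕1⊕0⊕0⊕1⊕1⊕1⊕1⊕0⊕0 = 0
s8: b8⊕b9⊕b10⊕b11⊕b12⊕b13⊕b14⊕b15⊕b24⊕b25⊕b26⊕b27⊕b28⊕b29⊕b30⊕b31 = 1⊕0⊕1⊕1⊕1⊕0⊕1⊕1⊕1⊕1⊕0⊕0⊕1⊕1⊕0⊕0 = 0
s16: b16⊕b17⊕b18⊕b19⊕b20⊕b21⊕b22⊕b23⊕b24⊕b25⊕b26⊕b27⊕b28⊕b29⊕b30⊕b31 = 1⊕0⊕1⊕0⊕0⊕0⊕1⊕1⊕1⊕1⊕0⊕0⊕1⊕1⊕0⊕0 = 0
Syndrome (s16...s1) = 00000 → position 0 (no error).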